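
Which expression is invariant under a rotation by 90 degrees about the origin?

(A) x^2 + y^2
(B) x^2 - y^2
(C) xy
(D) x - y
A

A rotation by 90 degrees sends (x, y) to (-y, x).
Substitute the transformed coordinates into each option and compare with the original:
(A) x^2 + y^2  ->  (-y)^2 + (x)^2 = x^2 + y^2   [equals x^2 + y^2: invariant]
(B) x^2 - y^2  ->  (-y)^2 - (x)^2 = -x^2 + y^2   [differs from x^2 - y^2: not invariant]
(C) xy  ->  (-y)(x) = -xy   [differs from xy: not invariant]
(D) x - y  ->  (-y) - (x) = -x - y   [differs from x - y: not invariant]

Only option (A), x^2 + y^2, is unchanged by the transformation.
Geometrically, x^2 + y^2 is the squared distance from the origin, which every rotation about the origin preserves.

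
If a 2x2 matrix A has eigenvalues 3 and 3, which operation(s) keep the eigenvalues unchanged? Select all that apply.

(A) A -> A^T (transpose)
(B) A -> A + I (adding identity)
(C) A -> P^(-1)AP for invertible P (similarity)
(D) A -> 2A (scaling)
A and C

Eigenvalues are preserved by:
1. Similarity transformations: A -> P^(-1)AP (same characteristic polynomial)
2. Transpose: A^T has the same eigenvalues as A

Eigenvalues are NOT preserved by:
- Adding identity: eigenvalues become 3+1, 3+1
- Scaling: eigenvalues become 6, 6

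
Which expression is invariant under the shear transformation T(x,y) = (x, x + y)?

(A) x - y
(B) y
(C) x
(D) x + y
C

Under the shear T(x,y) = (x, x + y):
Substitute the transformed coordinates into each option and compare with the original:
(A) x - y  ->  (x) - (x + y) = -y   [differs from x - y: not invariant]
(B) y  ->  (x + y) = x + y   [differs from y: not invariant]
(C) x  ->  (x) = x   [equals x: invariant]
(D) x + y  ->  (x) + (x + y) = 2x + y   [differs from x + y: not invariant]

Only option (C), x, is unchanged by the transformation.
A vertical shear moves points parallel to the y-axis, so the x-coordinate (and any function of x alone) is unchanged.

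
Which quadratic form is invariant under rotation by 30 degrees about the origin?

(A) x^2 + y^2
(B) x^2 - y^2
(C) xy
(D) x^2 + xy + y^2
A

Rotation by 30 degrees sends (x, y) to (sqrt(3)x/2 - y/2, x/2 + sqrt(3)y/2).
Substitute the transformed coordinates into each option and compare with the original:
(A) x^2 + y^2  ->  (sqrt(3)x/2 - y/2)^2 + (x/2 + sqrt(3)y/2)^2 = x^2 + y^2   [equals x^2 + y^2: invariant]
(B) x^2 - y^2  ->  (sqrt(3)x/2 - y/2)^2 - (x/2 + sqrt(3)y/2)^2 = x^2/2 - sqrt(3)xy - y^2/2   [differs from x^2 - y^2: not invariant]
(C) xy  ->  (sqrt(3)x/2 - y/2)(x/2 + sqrt(3)y/2) = sqrt(3)x^2/4 + xy/2 - sqrt(3)y^2/4   [differs from xy: not invariant]
(D) x^2 + xy + y^2  ->  (sqrt(3)x/2 - y/2)^2 + (sqrt(3)x/2 - y/2)(x/2 + sqrt(3)y/2) + (x/2 + sqrt(3)y/2)^2 = sqrt(3)x^2/4 + x^2 + xy/2 - sqrt(3)y^2/4 + y^2   [differs from x^2 + xy + y^2: not invariant]

Only option (A), x^2 + y^2, is unchanged by the transformation.
x^2 + y^2 is the squared distance from the origin, which rotations preserve.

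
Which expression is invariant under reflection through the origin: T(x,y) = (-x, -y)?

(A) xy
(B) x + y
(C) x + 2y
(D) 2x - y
A

The map is reflection through the origin: T(x,y) = (-x, -y).
Substitute the transformed coordinates into each option and compare with the original:
(A) xy  ->  (-x)(-y) = xy   [equals xy: invariant]
(B) x + y  ->  (-x) + (-y) = -x - y   [differs from x + y: not invariant]
(C) x + 2y  ->  (-x) + 2(-y) = -x - 2y   [differs from x + 2y: not invariant]
(D) 2x - y  ->  2(-x) - (-y) = -2x + y   [differs from 2x - y: not invariant]

Only option (A), xy, is unchanged by the transformation.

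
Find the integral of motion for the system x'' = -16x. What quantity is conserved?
E = (x')^2 + 16x^2

Multiply the equation by x':
x' * x'' = -16x * x'
The left side is d/dt[(x')^2/2] and the right side is d/dt[-16x^2/2], so
d/dt[(x')^2/2 + 16x^2/2] = 0, i.e. (x')^2/2 + 16x^2/2 = constant.
Multiplying by 2, the integral of motion is E = (x')^2 + 16x^2.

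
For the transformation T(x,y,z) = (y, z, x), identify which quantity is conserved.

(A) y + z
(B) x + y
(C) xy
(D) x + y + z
D

Apply T(x,y,z) = (y, z, x) to each option, i.e. replace (x, y, z) by the transformed coordinates.
Substitute the transformed coordinates into each option and compare with the original:
(A) y + z  ->  (z) + (x) = x + z   [differs from y + z: not invariant]
(B) x + y  ->  (y) + (z) = y + z   [differs from x + y: not invariant]
(C) xy  ->  (y)(z) = yz   [differs from xy: not invariant]
(D) x + y + z  ->  (y) + (z) + (x) = x + y + z   [equals x + y + z: invariant]

Only option (D), x + y + z, is unchanged by the transformation.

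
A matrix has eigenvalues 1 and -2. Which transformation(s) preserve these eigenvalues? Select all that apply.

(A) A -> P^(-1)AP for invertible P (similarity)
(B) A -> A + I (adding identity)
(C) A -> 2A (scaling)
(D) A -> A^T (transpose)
A and D

Eigenvalues are preserved by:
1. Similarity transformations: A -> P^(-1)AP (same characteristic polynomial)
2. Transpose: A^T has the same eigenvalues as A

Eigenvalues are NOT preserved by:
- Adding identity: eigenvalues become 1+1, -2+1
- Scaling: eigenvalues become 2, -4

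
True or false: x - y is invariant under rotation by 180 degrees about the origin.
False

Applying rotation by 180 degrees: x' = x*cos(180 degrees) - y*sin(180 degrees) = -x, y' = x*sin(180 degrees) + y*cos(180 degrees) = -y

Substituting into x - y:
(-x) - (-y)
= -x + y

This differs from the original expression x - y, so it is NOT invariant.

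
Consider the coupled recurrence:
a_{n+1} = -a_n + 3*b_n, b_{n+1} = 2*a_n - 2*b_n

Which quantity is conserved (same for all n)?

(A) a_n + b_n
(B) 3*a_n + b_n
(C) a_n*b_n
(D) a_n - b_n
A

Replace a_n by a_{n+1} = -a_n + 3*b_n and b_n by b_{n+1} = 2*a_n - 2*b_n in each option and simplify:
(A) a_n + b_n  ->  (-a_n + 3*b_n) + (2*a_n - 2*b_n) = a_n + b_n   [conserved]
(B) 3*a_n + b_n  ->  3*(-a_n + 3*b_n) + (2*a_n - 2*b_n) = -a_n + 7*b_n   [not conserved]
(C) a_n*b_n  ->  (-a_n + 3*b_n)*(2*a_n - 2*b_n) = -2*a_n^2 + 8*a_n*b_n - 6*b_n^2   [not conserved]
(D) a_n - b_n  ->  (-a_n + 3*b_n) - (2*a_n - 2*b_n) = -3*a_n + 5*b_n   [not conserved]

Only (A) a_n + b_n returns to itself after one step, so it is the conserved quantity.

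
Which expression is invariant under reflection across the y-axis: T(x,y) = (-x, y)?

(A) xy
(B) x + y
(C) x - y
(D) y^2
D

The map is reflection across the y-axis: T(x,y) = (-x, y).
Substitute the transformed coordinates into each option and compare with the original:
(A) xy  ->  (-x)(y) = -xy   [differs from xy: not invariant]
(B) x + y  ->  (-x) + (y) = -x + y   [differs from x + y: not invariant]
(C) x - y  ->  (-x) - (y) = -x - y   [differs from x - y: not invariant]
(D) y^2  ->  (y)^2 = y^2   [equals y^2: invariant]

Only option (D), y^2, is unchanged by the transformation.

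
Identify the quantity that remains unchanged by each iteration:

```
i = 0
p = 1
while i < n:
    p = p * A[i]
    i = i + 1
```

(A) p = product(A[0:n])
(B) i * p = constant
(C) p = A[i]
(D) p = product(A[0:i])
D

A loop invariant must hold before the first iteration and be re-established by every execution of the body.

(D) p = product(A[0:i]): Initially i = 0 and p = 1 = product of the empty slice A[0:0]. If p = product(A[0:i]) holds at the top of an iteration, the body sets p to product(A[0:i]) * A[i] = product(A[0:i+1]) and then i to i+1, so the property is restored. At exit i = n, giving p = product(A[0:n]).

The other options fail:
(A) p = product(A[0:n]): false before the loop (p = 1, not the full product) -- it only becomes true at exit.
(B) i * p = constant: initially i * p = 0, but after one iteration it is 1 * A[0], which is nonzero in general.
(C) p = A[i]: after the first iteration p = A[0] but i = 1; in general p is a product of several elements, not a single one.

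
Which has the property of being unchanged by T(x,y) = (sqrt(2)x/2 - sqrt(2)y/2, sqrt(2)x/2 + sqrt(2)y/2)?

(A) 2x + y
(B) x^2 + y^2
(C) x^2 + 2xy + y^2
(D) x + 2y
B

An expression E(x,y) is invariant under T if E(T(x,y)) = E(x,y). Here T(x,y) = (sqrt(2)x/2 - sqrt(2)y/2, sqrt(2)x/2 + sqrt(2)y/2).
Substitute the transformed coordinates into each option and compare with the original:
(A) 2x + y  ->  2(sqrt(2)x/2 - sqrt(2)y/2) + (sqrt(2)x/2 + sqrt(2)y/2) = 3sqrt(2)x/2 - sqrt(2)y/2   [differs from 2x + y: not invariant]
(B) x^2 + y^2  ->  (sqrt(2)x/2 - sqrt(2)y/2)^2 + (sqrt(2)x/2 + sqrt(2)y/2)^2 = x^2 + y^2   [equals x^2 + y^2: invariant]
(C) x^2 + 2xy + y^2  ->  (sqrt(2)x/2 - sqrt(2)y/2)^2 + 2(sqrt(2)x/2 - sqrt(2)y/2)(sqrt(2)x/2 + sqrt(2)y/2) + (sqrt(2)x/2 + sqrt(2)y/2)^2 = 2x^2   [differs from x^2 + 2xy + y^2: not invariant]
(D) x + 2y  ->  (sqrt(2)x/2 - sqrt(2)y/2) + 2(sqrt(2)x/2 + sqrt(2)y/2) = 3sqrt(2)x/2 + sqrt(2)y/2   [differs from x + 2y: not invariant]

Only option (B), x^2 + y^2, is unchanged by the transformation.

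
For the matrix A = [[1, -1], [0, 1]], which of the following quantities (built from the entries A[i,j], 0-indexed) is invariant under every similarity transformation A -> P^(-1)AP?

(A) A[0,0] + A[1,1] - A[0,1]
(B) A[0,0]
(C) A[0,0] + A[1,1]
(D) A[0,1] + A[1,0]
C

A[0,0] + A[1,1] is the trace of A. By the cyclic property of the trace, tr(P^(-1)AP) = tr(APP^(-1)) = tr(A), so it is the same for every matrix similar to A.

The other combinations are not similarity invariants. For example, take P = [[1, 1], [1, 2]] (det P = 1), so P^(-1) = [[2, -1], [-1, 1]] and
B = P^(-1)AP = [[-1, -4], [1, 3]].
Evaluating each option on A and on B:
(A) A[0,0] + A[1,1] - A[0,1]: 3 for A, 6 for B -> changes
(B) A[0,0]: 1 for A, -1 for B -> changes
(C) A[0,0] + A[1,1]: 2 for A, 2 for B -> unchanged
(D) A[0,1] + A[1,0]: -1 for A, -3 for B -> changes

Only (C) A[0,0] + A[1,1] = 2 survives (and it does so for every P, not just this one), so it is the invariant.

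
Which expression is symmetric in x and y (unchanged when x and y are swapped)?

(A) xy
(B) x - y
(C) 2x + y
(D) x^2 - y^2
A

A symmetric expression is unchanged when the variables are permuted; here the transformation to test is the swap (x, y) -> (y, x).
Substitute the transformed coordinates into each option and compare with the original:
(A) xy  ->  (y)(x) = xy   [equals xy: invariant]
(B) x - y  ->  (y) - (x) = -x + y   [differs from x - y: not invariant]
(C) 2x + y  ->  2(y) + (x) = x + 2y   [differs from 2x + y: not invariant]
(D) x^2 - y^2  ->  (y)^2 - (x)^2 = -x^2 + y^2   [differs from x^2 - y^2: not invariant]

Only option (A), xy, is unchanged by the transformation.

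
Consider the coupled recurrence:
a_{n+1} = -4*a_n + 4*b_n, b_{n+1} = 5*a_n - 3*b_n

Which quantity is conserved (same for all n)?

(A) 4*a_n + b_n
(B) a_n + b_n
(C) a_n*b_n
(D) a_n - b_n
B

Replace a_n by a_{n+1} = -4*a_n + 4*b_n and b_n by b_{n+1} = 5*a_n - 3*b_n in each option and simplify:
(A) 4*a_n + b_n  ->  4*(-4*a_n + 4*b_n) + (5*a_n - 3*b_n) = -11*a_n + 13*b_n   [not conserved]
(B) a_n + b_n  ->  (-4*a_n + 4*b_n) + (5*a_n - 3*b_n) = a_n + b_n   [conserved]
(C) a_n*b_n  ->  (-4*a_n + 4*b_n)*(5*a_n - 3*b_n) = -20*a_n^2 + 32*a_n*b_n - 12*b_n^2   [not conserved]
(D) a_n - b_n  ->  (-4*a_n + 4*b_n) - (5*a_n - 3*b_n) = -9*a_n + 7*b_n   [not conserved]

Only (B) a_n + b_n returns to itself after one step, so it is the conserved quantity.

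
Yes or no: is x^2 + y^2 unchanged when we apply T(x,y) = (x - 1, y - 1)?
No

Substitute T(x,y) = (x - 1, y - 1) into the expression and compare with the original.

Original: x^2 + y^2
After applying T: (x - 1)^2 + (y - 1)^2 = x^2 - 2x + y^2 - 2y + 2

This differs from the original x^2 + y^2 (difference: -2x - 2y + 2), so the expression is NOT invariant.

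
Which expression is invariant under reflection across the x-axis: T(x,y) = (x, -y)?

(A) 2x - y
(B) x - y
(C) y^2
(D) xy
C

The map is reflection across the x-axis: T(x,y) = (x, -y).
Substitute the transformed coordinates into each option and compare with the original:
(A) 2x - y  ->  2(x) - (-y) = 2x + y   [differs from 2x - y: not invariant]
(B) x - y  ->  (x) - (-y) = x + y   [differs from x - y: not invariant]
(C) y^2  ->  (-y)^2 = y^2   [equals y^2: invariant]
(D) xy  ->  (x)(-y) = -xy   [differs from xy: not invariant]

Only option (C), y^2, is unchanged by the transformation.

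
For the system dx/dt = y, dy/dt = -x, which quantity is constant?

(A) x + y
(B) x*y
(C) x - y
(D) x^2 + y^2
D

A first integral I satisfies dI/dt = 0 along every solution. Differentiate each option and use the equation of motion:
(A) d/dt[x + y] = y + (-x) = y - x, not identically 0
(B) d/dt[x*y] = (dx/dt)y + x(dy/dt) = y^2 - x^2, not identically 0
(C) d/dt[x - y] = y - (-x) = x + y, not identically 0
(D) d/dt[x^2 + y^2] = 2x*dx/dt + 2y*dy/dt = 2x*y + 2y*(-x) = 0

Only (D) has zero time-derivative. So x^2 + y^2 (the squared radius; trajectories are circles) is the conserved quantity.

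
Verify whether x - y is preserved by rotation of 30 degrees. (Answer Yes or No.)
No

Applying rotation by 30 degrees: x' = x*cos(30 degrees) - y*sin(30 degrees) = sqrt(3)x/2 - y/2, y' = x*sin(30 degrees) + y*cos(30 degrees) = x/2 + sqrt(3)y/2

Substituting into x - y:
(sqrt(3)x/2 - y/2) - (x/2 + sqrt(3)y/2)
= -x/2 + sqrt(3)x/2 - sqrt(3)y/2 - y/2

This differs from the original expression x - y, so it is NOT invariant.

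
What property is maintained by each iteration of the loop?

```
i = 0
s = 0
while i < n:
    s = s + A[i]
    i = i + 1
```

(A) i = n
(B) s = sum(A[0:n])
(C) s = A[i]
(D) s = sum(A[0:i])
D

A loop invariant must hold before the first iteration and be re-established by every execution of the body.

(D) s = sum(A[0:i]): Initially i = 0 and s = 0 = sum of the empty slice A[0:0]. If s = sum(A[0:i]) holds at the top of an iteration, the body sets s to sum(A[0:i]) + A[i] = sum(A[0:i+1]) and then i to i+1, so s = sum(A[0:i]) holds again. At exit i = n, giving s = sum(A[0:n]).

The other options fail:
(A) i = n: false initially (i = 0); it is the exit condition, not an invariant.
(B) s = sum(A[0:n]): false before the loop (s = 0, not the full sum) -- it only becomes true at exit.
(C) s = A[i]: after the first iteration s = A[0] but i = 1, so s = A[i] compares s with the wrong element (and fails in general).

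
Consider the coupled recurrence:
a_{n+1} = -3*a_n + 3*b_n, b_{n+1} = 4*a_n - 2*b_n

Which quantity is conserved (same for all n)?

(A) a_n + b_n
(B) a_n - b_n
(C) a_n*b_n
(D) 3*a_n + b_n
A

Replace a_n by a_{n+1} = -3*a_n + 3*b_n and b_n by b_{n+1} = 4*a_n - 2*b_n in each option and simplify:
(A) a_n + b_n  ->  (-3*a_n + 3*b_n) + (4*a_n - 2*b_n) = a_n + b_n   [conserved]
(B) a_n - b_n  ->  (-3*a_n + 3*b_n) - (4*a_n - 2*b_n) = -7*a_n + 5*b_n   [not conserved]
(C) a_n*b_n  ->  (-3*a_n + 3*b_n)*(4*a_n - 2*b_n) = -12*a_n^2 + 18*a_n*b_n - 6*b_n^2   [not conserved]
(D) 3*a_n + b_n  ->  3*(-3*a_n + 3*b_n) + (4*a_n - 2*b_n) = -5*a_n + 7*b_n   [not conserved]

Only (A) a_n + b_n returns to itself after one step, so it is the conserved quantity.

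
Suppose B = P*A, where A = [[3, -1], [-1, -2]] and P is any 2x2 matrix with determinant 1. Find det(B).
-7

By the multiplicative property of determinants, det(B) = det(P*A) = det(P) * det(A) = det(A),
so the determinant is invariant under multiplication by any determinant-1 matrix; we just need det(A).

det(A) = (3)(-2) - (-1)(-1) = -6 - 1 = -7

Therefore det(B) = 1 * (-7) = -7.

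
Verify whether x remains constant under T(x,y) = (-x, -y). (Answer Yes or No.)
No

Substitute T(x,y) = (-x, -y) into the expression and compare with the original.

Original: x
After applying T: (-x) = -x

This differs from the original x (difference: -2x), so the expression is NOT invariant.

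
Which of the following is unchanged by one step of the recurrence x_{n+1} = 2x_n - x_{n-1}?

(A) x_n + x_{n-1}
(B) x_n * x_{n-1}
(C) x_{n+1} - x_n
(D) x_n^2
C

For the recurrence x_{n+1} = 2x_n - x_{n-1}:

If x_{n+1} = 2x_n - x_{n-1}, then:
x_{n+1} - x_n = x_n - x_{n-1}
The first difference is constant throughout the sequence.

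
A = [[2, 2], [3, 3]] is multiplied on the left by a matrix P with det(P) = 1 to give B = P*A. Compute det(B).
0

By the multiplicative property of determinants, det(B) = det(P*A) = det(P) * det(A) = det(A),
so the determinant is invariant under multiplication by any determinant-1 matrix; we just need det(A).

det(A) = (2)(3) - (2)(3) = 6 - 6 = 0

Therefore det(B) = 1 * 0 = 0.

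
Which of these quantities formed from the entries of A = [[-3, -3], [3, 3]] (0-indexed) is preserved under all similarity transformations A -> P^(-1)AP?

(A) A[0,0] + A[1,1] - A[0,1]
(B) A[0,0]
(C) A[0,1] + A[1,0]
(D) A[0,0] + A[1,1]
D

A[0,0] + A[1,1] is the trace of A. By the cyclic property of the trace, tr(P^(-1)AP) = tr(APP^(-1)) = tr(A), so it is the same for every matrix similar to A.

The other combinations are not similarity invariants. For example, take P = [[2, 1], [1, 1]] (det P = 1), so P^(-1) = [[1, -1], [-1, 2]] and
B = P^(-1)AP = [[-18, -12], [27, 18]].
Evaluating each option on A and on B:
(A) A[0,0] + A[1,1] - A[0,1]: 3 for A, 12 for B -> changes
(B) A[0,0]: -3 for A, -18 for B -> changes
(C) A[0,1] + A[1,0]: 0 for A, 15 for B -> changes
(D) A[0,0] + A[1,1]: 0 for A, 0 for B -> unchanged

Only (D) A[0,0] + A[1,1] = 0 survives (and it does so for every P, not just this one), so it is the invariant.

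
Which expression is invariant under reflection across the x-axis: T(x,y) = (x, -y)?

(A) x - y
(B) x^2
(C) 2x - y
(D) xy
B

The map is reflection across the x-axis: T(x,y) = (x, -y).
Substitute the transformed coordinates into each option and compare with the original:
(A) x - y  ->  (x) - (-y) = x + y   [differs from x - y: not invariant]
(B) x^2  ->  (x)^2 = x^2   [equals x^2: invariant]
(C) 2x - y  ->  2(x) - (-y) = 2x + y   [differs from 2x - y: not invariant]
(D) xy  ->  (x)(-y) = -xy   [differs from xy: not invariant]

Only option (B), x^2, is unchanged by the transformation.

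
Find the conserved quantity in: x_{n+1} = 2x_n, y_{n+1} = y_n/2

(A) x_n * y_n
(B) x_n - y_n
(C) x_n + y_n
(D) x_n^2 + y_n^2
A

For the recurrence x_{n+1} = 2x_n, y_{n+1} = y_n/2:

x_{n+1} * y_{n+1} = (2x_n) * (y_n/2) = x_n * y_n
The product is conserved.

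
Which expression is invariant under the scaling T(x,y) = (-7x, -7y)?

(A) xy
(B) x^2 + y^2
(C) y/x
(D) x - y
C

Under the uniform scaling T(x,y) = (-7x, -7y):
Substitute the transformed coordinates into each option and compare with the original:
(A) xy  ->  (-7x)(-7y) = 49xy   [differs from xy: not invariant]
(B) x^2 + y^2  ->  (-7x)^2 + (-7y)^2 = 49x^2 + 49y^2   [differs from x^2 + y^2: not invariant]
(C) y/x  ->  (-7y)/(-7x) = y/x   [equals y/x: invariant]
(D) x - y  ->  (-7x) - (-7y) = -7x + 7y   [differs from x - y: not invariant]

Only option (C), y/x, is unchanged by the transformation.
The common factor -7 cancels in a ratio of coordinates, while sums, products and sums of squares pick up factors of -7 or 49.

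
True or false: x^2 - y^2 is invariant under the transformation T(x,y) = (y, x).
False

Substitute T(x,y) = (y, x) into the expression and compare with the original.

Original: x^2 - y^2
After applying T: (y)^2 - (x)^2 = -x^2 + y^2

This differs from the original x^2 - y^2 (difference: -2x^2 + 2y^2), so the expression is NOT invariant.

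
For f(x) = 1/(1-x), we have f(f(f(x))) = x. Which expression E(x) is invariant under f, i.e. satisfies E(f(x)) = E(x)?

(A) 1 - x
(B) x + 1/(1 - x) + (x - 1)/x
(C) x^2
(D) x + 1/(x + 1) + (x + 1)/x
B

Replace x by f(x) = 1/(1 - x) in each option and simplify. As a quick numerical cross-check, also compare E(5) with E(f(5)) = E(-1/4).

(A) 1 - x  ->  1 - (1/(1 - x)) = x/(x - 1); check: E(5) = -4 but E(-1/4) = 5/4.   [not invariant]
(B) x + 1/(1 - x) + (x - 1)/x  ->  (1/(1 - x)) + 1/(1 - (1/(1 - x))) + ((1/(1 - x)) - 1)/(1/(1 - x)), which simplifies back to x + 1/(1 - x) + (x - 1)/x; check: E(5) = 111/20, E(-1/4) = 111/20.   [invariant]
(C) x^2  ->  (1/(1 - x))^2 = (x - 1)^(-2); check: E(5) = 25 but E(-1/4) = 1/16.   [not invariant]
(D) x + 1/(x + 1) + (x + 1)/x  ->  (1/(1 - x)) + 1/((1/(1 - x)) + 1) + ((1/(1 - x)) + 1)/(1/(1 - x)) = (-x^3 + 6x^2 - 11x + 7)/(x^2 - 3x + 2); check: E(5) = 191/30 but E(-1/4) = -23/12.   [not invariant]

Only (B) is unchanged. Indeed f(f(x)) = 1/(1 - 1/(1-x)) = (1-x)/(-x) = (x-1)/x, so E(x) = x + f(x) + f(f(x)) is the sum over the whole 3-cycle; applying f just permutes the three terms cyclically (x -> f(x) -> f(f(x)) -> x), leaving the sum unchanged.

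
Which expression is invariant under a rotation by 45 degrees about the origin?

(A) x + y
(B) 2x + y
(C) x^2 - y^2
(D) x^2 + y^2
D

A rotation by 45 degrees sends (x, y) to (sqrt(2)x/2 - sqrt(2)y/2, sqrt(2)x/2 + sqrt(2)y/2).
Substitute the transformed coordinates into each option and compare with the original:
(A) x + y  ->  (sqrt(2)x/2 - sqrt(2)y/2) + (sqrt(2)x/2 + sqrt(2)y/2) = sqrt(2)x   [differs from x + y: not invariant]
(B) 2x + y  ->  2(sqrt(2)x/2 - sqrt(2)y/2) + (sqrt(2)x/2 + sqrt(2)y/2) = 3sqrt(2)x/2 - sqrt(2)y/2   [differs from 2x + y: not invariant]
(C) x^2 - y^2  ->  (sqrt(2)x/2 - sqrt(2)y/2)^2 - (sqrt(2)x/2 + sqrt(2)y/2)^2 = -2xy   [differs from x^2 - y^2: not invariant]
(D) x^2 + y^2  ->  (sqrt(2)x/2 - sqrt(2)y/2)^2 + (sqrt(2)x/2 + sqrt(2)y/2)^2 = x^2 + y^2   [equals x^2 + y^2: invariant]

Only option (D), x^2 + y^2, is unchanged by the transformation.
Geometrically, x^2 + y^2 is the squared distance from the origin, which every rotation about the origin preserves.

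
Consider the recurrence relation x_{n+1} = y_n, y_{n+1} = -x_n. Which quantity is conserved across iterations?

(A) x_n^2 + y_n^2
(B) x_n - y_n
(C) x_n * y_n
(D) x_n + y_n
A

For the recurrence x_{n+1} = y_n, y_{n+1} = -x_n:

x_{n+1}^2 + y_{n+1}^2 = y_n^2 + (-x_n)^2 = x_n^2 + y_n^2
The sum of squares is conserved (like energy in a harmonic oscillator).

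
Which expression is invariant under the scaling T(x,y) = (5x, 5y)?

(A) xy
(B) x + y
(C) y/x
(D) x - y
C

Under the uniform scaling T(x,y) = (5x, 5y):
Substitute the transformed coordinates into each option and compare with the original:
(A) xy  ->  (5x)(5y) = 25xy   [differs from xy: not invariant]
(B) x + y  ->  (5x) + (5y) = 5x + 5y   [differs from x + y: not invariant]
(C) y/x  ->  (5y)/(5x) = y/x   [equals y/x: invariant]
(D) x - y  ->  (5x) - (5y) = 5x - 5y   [differs from x - y: not invariant]

Only option (C), y/x, is unchanged by the transformation.
The common factor 5 cancels in a ratio of coordinates, while sums, products and sums of squares pick up factors of 5 or 25.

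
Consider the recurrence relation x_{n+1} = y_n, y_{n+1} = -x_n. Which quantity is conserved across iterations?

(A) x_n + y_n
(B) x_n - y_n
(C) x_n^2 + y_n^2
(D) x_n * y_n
C

For the recurrence x_{n+1} = y_n, y_{n+1} = -x_n:

x_{n+1}^2 + y_{n+1}^2 = y_n^2 + (-x_n)^2 = x_n^2 + y_n^2
The sum of squares is conserved (like energy in a harmonic oscillator).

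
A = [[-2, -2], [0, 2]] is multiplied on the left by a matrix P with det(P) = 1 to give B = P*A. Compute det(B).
-4

By the multiplicative property of determinants, det(B) = det(P*A) = det(P) * det(A) = det(A),
so the determinant is invariant under multiplication by any determinant-1 matrix; we just need det(A).

det(A) = (-2)(2) - (-2)(0) = -4 - 0 = -4

Therefore det(B) = 1 * (-4) = -4.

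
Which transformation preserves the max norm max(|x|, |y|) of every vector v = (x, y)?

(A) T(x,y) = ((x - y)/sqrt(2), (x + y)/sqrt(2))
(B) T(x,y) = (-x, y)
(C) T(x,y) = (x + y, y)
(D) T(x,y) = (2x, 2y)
B

A transformation preserves a norm if ||T(v)|| = ||v|| for every v; a single vector where the norm changes rules an option out.

(A) T(x,y) = ((x - y)/sqrt(2), (x + y)/sqrt(2)): v = (1, 0) has norm max(|1|, |0|) = 1, but T(v) = (sqrt(2)/2, sqrt(2)/2) has norm sqrt(2)/2 -- not preserved.
(B) T(x,y) = (-x, y): preserves the norm -- it only permutes the coordinates and/or flips signs, which leaves max(|x|, |y|) unchanged.
(C) T(x,y) = (x + y, y): v = (1, 1) has norm max(|1|, |1|) = 1, but T(v) = (2, 1) has norm 2 -- not preserved.
(D) T(x,y) = (2x, 2y): v = (1, 0) has norm max(|1|, |0|) = 1, but T(v) = (2, 0) has norm 2 -- not preserved.

Therefore the answer is (B).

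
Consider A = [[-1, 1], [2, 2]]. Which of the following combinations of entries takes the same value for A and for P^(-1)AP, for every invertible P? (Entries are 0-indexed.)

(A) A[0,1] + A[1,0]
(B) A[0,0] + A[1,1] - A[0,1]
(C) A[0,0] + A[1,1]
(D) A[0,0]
C

A[0,0] + A[1,1] is the trace of A. By the cyclic property of the trace, tr(P^(-1)AP) = tr(APP^(-1)) = tr(A), so it is the same for every matrix similar to A.

The other combinations are not similarity invariants. For example, take P = [[1, 1], [0, 1]] (det P = 1), so P^(-1) = [[1, -1], [0, 1]] and
B = P^(-1)AP = [[-3, -4], [2, 4]].
Evaluating each option on A and on B:
(A) A[0,1] + A[1,0]: 3 for A, -2 for B -> changes
(B) A[0,0] + A[1,1] - A[0,1]: 0 for A, 5 for B -> changes
(C) A[0,0] + A[1,1]: 1 for A, 1 for B -> unchanged
(D) A[0,0]: -1 for A, -3 for B -> changes

Only (C) A[0,0] + A[1,1] = 1 survives (and it does so for every P, not just this one), so it is the invariant.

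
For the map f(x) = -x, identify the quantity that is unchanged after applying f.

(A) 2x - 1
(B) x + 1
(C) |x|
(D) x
C

For f(x) = -x:
Applying f replaces x by -x. Since |-x| = |x|, the absolute value is unchanged by f, whereas x -> -x, 2x - 1 -> -2x - 1 and x + 1 -> -x + 1 all change.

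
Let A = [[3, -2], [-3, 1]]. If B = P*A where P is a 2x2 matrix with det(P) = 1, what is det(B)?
-3

By the multiplicative property of determinants, det(B) = det(P*A) = det(P) * det(A) = det(A),
so the determinant is invariant under multiplication by any determinant-1 matrix; we just need det(A).

det(A) = (3)(1) - (-2)(-3) = 3 - 6 = -3

Therefore det(B) = 1 * (-3) = -3.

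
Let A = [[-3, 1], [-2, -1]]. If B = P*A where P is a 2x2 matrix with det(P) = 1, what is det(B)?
5

By the multiplicative property of determinants, det(B) = det(P*A) = det(P) * det(A) = det(A),
so the determinant is invariant under multiplication by any determinant-1 matrix; we just need det(A).

det(A) = (-3)(-1) - (1)(-2) = 3 - (-2) = 5

Therefore det(B) = 1 * 5 = 5.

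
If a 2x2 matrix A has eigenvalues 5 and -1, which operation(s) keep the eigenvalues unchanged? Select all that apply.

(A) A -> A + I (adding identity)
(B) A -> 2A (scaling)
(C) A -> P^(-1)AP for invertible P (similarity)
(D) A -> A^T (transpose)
C and D

Eigenvalues are preserved by:
1. Similarity transformations: A -> P^(-1)AP (same characteristic polynomial)
2. Transpose: A^T has the same eigenvalues as A

Eigenvalues are NOT preserved by:
- Adding identity: eigenvalues become 5+1, -1+1
- Scaling: eigenvalues become 10, -2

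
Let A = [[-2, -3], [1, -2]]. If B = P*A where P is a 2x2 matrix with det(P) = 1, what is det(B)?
7

By the multiplicative property of determinants, det(B) = det(P*A) = det(P) * det(A) = det(A),
so the determinant is invariant under multiplication by any determinant-1 matrix; we just need det(A).

det(A) = (-2)(-2) - (-3)(1) = 4 - (-3) = 7

Therefore det(B) = 1 * 7 = 7.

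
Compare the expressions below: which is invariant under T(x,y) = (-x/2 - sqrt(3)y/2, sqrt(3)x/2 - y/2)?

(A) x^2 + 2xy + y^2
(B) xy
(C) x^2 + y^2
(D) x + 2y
C

An expression E(x,y) is invariant under T if E(T(x,y)) = E(x,y). Here T(x,y) = (-x/2 - sqrt(3)y/2, sqrt(3)x/2 - y/2).
Substitute the transformed coordinates into each option and compare with the original:
(A) x^2 + 2xy + y^2  ->  (-x/2 - sqrt(3)y/2)^2 + 2(-x/2 - sqrt(3)y/2)(sqrt(3)x/2 - y/2) + (sqrt(3)x/2 - y/2)^2 = -sqrt(3)x^2/2 + x^2 - xy + sqrt(3)y^2/2 + y^2   [differs from x^2 + 2xy + y^2: not invariant]
(B) xy  ->  (-x/2 - sqrt(3)y/2)(sqrt(3)x/2 - y/2) = -sqrt(3)x^2/4 - xy/2 + sqrt(3)y^2/4   [differs from xy: not invariant]
(C) x^2 + y^2  ->  (-x/2 - sqrt(3)y/2)^2 + (sqrt(3)x/2 - y/2)^2 = x^2 + y^2   [equals x^2 + y^2: invariant]
(D) x + 2y  ->  (-x/2 - sqrt(3)y/2) + 2(sqrt(3)x/2 - y/2) = -x/2 + sqrt(3)x - y - sqrt(3)y/2   [differs from x + 2y: not invariant]

Only option (C), x^2 + y^2, is unchanged by the transformation.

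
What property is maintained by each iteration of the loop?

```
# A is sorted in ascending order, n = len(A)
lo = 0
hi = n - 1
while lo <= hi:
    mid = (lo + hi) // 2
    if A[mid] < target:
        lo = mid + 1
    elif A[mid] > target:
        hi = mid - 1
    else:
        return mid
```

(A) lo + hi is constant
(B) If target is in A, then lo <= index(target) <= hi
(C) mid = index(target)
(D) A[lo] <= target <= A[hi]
B

A loop invariant must hold before the first iteration and be re-established by every execution of the body.

(B) If target is in A, then lo <= index(target) <= hi: Before the loop [lo, hi] = [0, n-1] covers every index. When A[mid] < target, sortedness puts target strictly to the right of mid, so setting lo = mid + 1 keeps index(target) in [lo, hi]; symmetrically for hi = mid - 1. Hence 'if target is in A then lo <= index(target) <= hi' holds after every iteration, and when lo > hi it proves target is absent.

The other options fail:
(A) lo + hi is constant: each iteration moves exactly one of lo, hi, so lo + hi changes (e.g. 0 + (n-1) becomes (mid+1) + (n-1)).
(C) mid = index(target): mid is just the current probe; it equals index(target) only on the iteration that returns.
(D) A[lo] <= target <= A[hi]: fails when target is not in A (e.g. target < A[0] already violates it before the loop), so it is not maintained in general.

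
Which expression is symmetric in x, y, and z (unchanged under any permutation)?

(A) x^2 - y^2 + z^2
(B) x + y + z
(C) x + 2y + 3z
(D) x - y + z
B

A symmetric expression is unchanged when the variables are permuted; here the transformation to test is the swap (x, y) -> (y, x).
A symmetric expression must survive every permutation; the single swap x <-> y already eliminates the distractors, and the keyed expression is also unchanged by x <-> z and y <-> z (each variable enters it in exactly the same way).
Substitute the transformed coordinates into each option and compare with the original:
(A) x^2 - y^2 + z^2  ->  (y)^2 - (x)^2 + z^2 = -x^2 + y^2 + z^2   [differs from x^2 - y^2 + z^2: not invariant]
(B) x + y + z  ->  (y) + (x) + z = x + y + z   [equals x + y + z: invariant]
(C) x + 2y + 3z  ->  (y) + 2(x) + 3z = 2x + y + 3z   [differs from x + 2y + 3z: not invariant]
(D) x - y + z  ->  (y) - (x) + z = -x + y + z   [differs from x - y + z: not invariant]

Only option (B), x + y + z, is unchanged by the transformation.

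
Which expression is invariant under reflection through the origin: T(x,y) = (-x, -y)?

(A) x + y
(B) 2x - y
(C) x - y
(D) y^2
D

The map is reflection through the origin: T(x,y) = (-x, -y).
Substitute the transformed coordinates into each option and compare with the original:
(A) x + y  ->  (-x) + (-y) = -x - y   [differs from x + y: not invariant]
(B) 2x - y  ->  2(-x) - (-y) = -2x + y   [differs from 2x - y: not invariant]
(C) x - y  ->  (-x) - (-y) = -x + y   [differs from x - y: not invariant]
(D) y^2  ->  (-y)^2 = y^2   [equals y^2: invariant]

Only option (D), y^2, is unchanged by the transformation.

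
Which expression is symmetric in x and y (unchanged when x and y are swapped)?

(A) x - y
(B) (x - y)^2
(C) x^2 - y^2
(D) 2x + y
B

A symmetric expression is unchanged when the variables are permuted; here the transformation to test is the swap (x, y) -> (y, x).
Substitute the transformed coordinates into each option and compare with the original:
(A) x - y  ->  (y) - (x) = -x + y   [differs from x - y: not invariant]
(B) (x - y)^2  ->  ((y) - (x))^2 = x^2 - 2xy + y^2   [equals (x - y)^2: invariant]
(C) x^2 - y^2  ->  (y)^2 - (x)^2 = -x^2 + y^2   [differs from x^2 - y^2: not invariant]
(D) 2x + y  ->  2(y) + (x) = x + 2y   [differs from 2x + y: not invariant]

Only option (B), (x - y)^2, is unchanged by the transformation.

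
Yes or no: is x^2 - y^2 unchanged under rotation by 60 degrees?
No

Applying rotation by 60 degrees: x' = x*cos(60 degrees) - y*sin(60 degrees) = x/2 - sqrt(3)y/2, y' = x*sin(60 degrees) + y*cos(60 degrees) = sqrt(3)x/2 + y/2

Substituting into x^2 - y^2:
(x/2 - sqrt(3)y/2)^2 - (sqrt(3)x/2 + y/2)^2
= -x^2/2 - sqrt(3)xy + y^2/2

This differs from the original expression x^2 - y^2, so it is NOT invariant.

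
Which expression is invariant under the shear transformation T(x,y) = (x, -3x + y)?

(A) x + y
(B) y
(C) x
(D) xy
C

Under the shear T(x,y) = (x, -3x + y):
Substitute the transformed coordinates into each option and compare with the original:
(A) x + y  ->  (x) + (-3x + y) = -2x + y   [differs from x + y: not invariant]
(B) y  ->  (-3x + y) = -3x + y   [differs from y: not invariant]
(C) x  ->  (x) = x   [equals x: invariant]
(D) xy  ->  (x)(-3x + y) = -3x^2 + xy   [differs from xy: not invariant]

Only option (C), x, is unchanged by the transformation.
A vertical shear moves points parallel to the y-axis, so the x-coordinate (and any function of x alone) is unchanged.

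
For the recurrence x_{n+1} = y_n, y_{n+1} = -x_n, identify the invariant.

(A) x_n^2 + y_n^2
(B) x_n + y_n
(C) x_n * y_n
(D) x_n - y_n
A

For the recurrence x_{n+1} = y_n, y_{n+1} = -x_n:

x_{n+1}^2 + y_{n+1}^2 = y_n^2 + (-x_n)^2 = x_n^2 + y_n^2
The sum of squares is conserved (like energy in a harmonic oscillator).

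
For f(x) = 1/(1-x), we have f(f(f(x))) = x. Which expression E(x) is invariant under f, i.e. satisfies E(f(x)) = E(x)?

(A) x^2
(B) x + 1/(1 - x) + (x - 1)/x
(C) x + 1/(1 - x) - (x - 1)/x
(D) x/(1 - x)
B

Replace x by f(x) = 1/(1 - x) in each option and simplify. As a quick numerical cross-check, also compare E(5) with E(f(5)) = E(-1/4).

(A) x^2  ->  (1/(1 - x))^2 = (x - 1)^(-2); check: E(5) = 25 but E(-1/4) = 1/16.   [not invariant]
(B) x + 1/(1 - x) + (x - 1)/x  ->  (1/(1 - x)) + 1/(1 - (1/(1 - x))) + ((1/(1 - x)) - 1)/(1/(1 - x)), which simplifies back to x + 1/(1 - x) + (x - 1)/x; check: E(5) = 111/20, E(-1/4) = 111/20.   [invariant]
(C) x + 1/(1 - x) - (x - 1)/x  ->  (1/(1 - x)) + 1/(1 - (1/(1 - x))) - ((1/(1 - x)) - 1)/(1/(1 - x)) = (x^2(1 - x) - x + (x - 1)^2)/(x(x - 1)); check: E(5) = 79/20 but E(-1/4) = -89/20.   [not invariant]
(D) x/(1 - x)  ->  (1/(1 - x))/(1 - (1/(1 - x))) = -1/x; check: E(5) = -5/4 but E(-1/4) = -1/5.   [not invariant]

Only (B) is unchanged. Indeed f(f(x)) = 1/(1 - 1/(1-x)) = (1-x)/(-x) = (x-1)/x, so E(x) = x + f(x) + f(f(x)) is the sum over the whole 3-cycle; applying f just permutes the three terms cyclically (x -> f(x) -> f(f(x)) -> x), leaving the sum unchanged.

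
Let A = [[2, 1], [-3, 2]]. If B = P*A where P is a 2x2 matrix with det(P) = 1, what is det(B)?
7

By the multiplicative property of determinants, det(B) = det(P*A) = det(P) * det(A) = det(A),
so the determinant is invariant under multiplication by any determinant-1 matrix; we just need det(A).

det(A) = (2)(2) - (1)(-3) = 4 - (-3) = 7

Therefore det(B) = 1 * 7 = 7.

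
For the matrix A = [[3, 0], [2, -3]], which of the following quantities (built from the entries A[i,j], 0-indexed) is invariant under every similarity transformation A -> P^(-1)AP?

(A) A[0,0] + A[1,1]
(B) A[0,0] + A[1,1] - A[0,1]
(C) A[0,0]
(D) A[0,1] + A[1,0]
A

A[0,0] + A[1,1] is the trace of A. By the cyclic property of the trace, tr(P^(-1)AP) = tr(APP^(-1)) = tr(A), so it is the same for every matrix similar to A.

The other combinations are not similarity invariants. For example, take P = [[2, 1], [1, 1]] (det P = 1), so P^(-1) = [[1, -1], [-1, 2]] and
B = P^(-1)AP = [[5, 4], [-4, -5]].
Evaluating each option on A and on B:
(A) A[0,0] + A[1,1]: 0 for A, 0 for B -> unchanged
(B) A[0,0] + A[1,1] - A[0,1]: 0 for A, -4 for B -> changes
(C) A[0,0]: 3 for A, 5 for B -> changes
(D) A[0,1] + A[1,0]: 2 for A, 0 for B -> changes

Only (A) A[0,0] + A[1,1] = 0 survives (and it does so for every P, not just this one), so it is the invariant.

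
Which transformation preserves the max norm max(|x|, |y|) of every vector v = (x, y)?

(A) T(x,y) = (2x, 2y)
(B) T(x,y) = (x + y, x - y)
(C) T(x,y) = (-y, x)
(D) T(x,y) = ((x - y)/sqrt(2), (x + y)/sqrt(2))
C

A transformation preserves a norm if ||T(v)|| = ||v|| for every v; a single vector where the norm changes rules an option out.

(A) T(x,y) = (2x, 2y): v = (1, 0) has norm max(|1|, |0|) = 1, but T(v) = (2, 0) has norm 2 -- not preserved.
(B) T(x,y) = (x + y, x - y): v = (1, 1) has norm max(|1|, |1|) = 1, but T(v) = (2, 0) has norm 2 -- not preserved.
(C) T(x,y) = (-y, x): preserves the norm -- it only permutes the coordinates and/or flips signs, which leaves max(|x|, |y|) unchanged.
(D) T(x,y) = ((x - y)/sqrt(2), (x + y)/sqrt(2)): v = (1, 0) has norm max(|1|, |0|) = 1, but T(v) = (sqrt(2)/2, sqrt(2)/2) has norm sqrt(2)/2 -- not preserved.

Therefore the answer is (C).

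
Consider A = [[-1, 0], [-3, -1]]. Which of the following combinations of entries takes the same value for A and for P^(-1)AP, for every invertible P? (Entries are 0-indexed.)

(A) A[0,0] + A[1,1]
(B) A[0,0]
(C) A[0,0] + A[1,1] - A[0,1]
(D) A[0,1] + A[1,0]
A

A[0,0] + A[1,1] is the trace of A. By the cyclic property of the trace, tr(P^(-1)AP) = tr(APP^(-1)) = tr(A), so it is the same for every matrix similar to A.

The other combinations are not similarity invariants. For example, take P = [[1, 1], [0, 1]] (det P = 1), so P^(-1) = [[1, -1], [0, 1]] and
B = P^(-1)AP = [[2, 3], [-3, -4]].
Evaluating each option on A and on B:
(A) A[0,0] + A[1,1]: -2 for A, -2 for B -> unchanged
(B) A[0,0]: -1 for A, 2 for B -> changes
(C) A[0,0] + A[1,1] - A[0,1]: -2 for A, -5 for B -> changes
(D) A[0,1] + A[1,0]: -3 for A, 0 for B -> changes

Only (A) A[0,0] + A[1,1] = -2 survives (and it does so for every P, not just this one), so it is the invariant.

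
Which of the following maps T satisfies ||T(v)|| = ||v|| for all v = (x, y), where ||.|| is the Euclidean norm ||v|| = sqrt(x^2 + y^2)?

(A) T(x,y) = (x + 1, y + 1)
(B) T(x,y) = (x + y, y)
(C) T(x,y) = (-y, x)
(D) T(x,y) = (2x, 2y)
C

A transformation preserves a norm if ||T(v)|| = ||v|| for every v; a single vector where the norm changes rules an option out.

(A) T(x,y) = (x + 1, y + 1): v = (1, 0) has norm sqrt((1)^2 + (0)^2) = 1, but T(v) = (2, 1) has norm sqrt(5) -- not preserved.
(B) T(x,y) = (x + y, y): v = (0, 1) has norm sqrt((0)^2 + (1)^2) = 1, but T(v) = (1, 1) has norm sqrt(2) -- not preserved.
(C) T(x,y) = (-y, x): preserves the norm -- it is an orthogonal map (a rotation/reflection), and (-y)^2 + (x)^2 simplifies to x^2 + y^2.
(D) T(x,y) = (2x, 2y): v = (1, 0) has norm sqrt((1)^2 + (0)^2) = 1, but T(v) = (2, 0) has norm 2 -- not preserved.

Therefore the answer is (C).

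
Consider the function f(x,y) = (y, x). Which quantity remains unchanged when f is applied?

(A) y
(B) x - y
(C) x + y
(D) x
C

For f(x,y) = (y, x):
After applying f: x' = y, y' = x. So x' + y' = y + x = x + y.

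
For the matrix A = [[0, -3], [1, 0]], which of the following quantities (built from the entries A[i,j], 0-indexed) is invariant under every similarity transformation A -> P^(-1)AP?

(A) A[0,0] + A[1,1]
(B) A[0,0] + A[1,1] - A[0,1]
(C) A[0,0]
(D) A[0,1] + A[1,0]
A

A[0,0] + A[1,1] is the trace of A. By the cyclic property of the trace, tr(P^(-1)AP) = tr(APP^(-1)) = tr(A), so it is the same for every matrix similar to A.

The other combinations are not similarity invariants. For example, take P = [[1, 2], [0, 1]] (det P = 1), so P^(-1) = [[1, -2], [0, 1]] and
B = P^(-1)AP = [[-2, -7], [1, 2]].
Evaluating each option on A and on B:
(A) A[0,0] + A[1,1]: 0 for A, 0 for B -> unchanged
(B) A[0,0] + A[1,1] - A[0,1]: 3 for A, 7 for B -> changes
(C) A[0,0]: 0 for A, -2 for B -> changes
(D) A[0,1] + A[1,0]: -2 for A, -6 for B -> changes

Only (A) A[0,0] + A[1,1] = 0 survives (and it does so for every P, not just this one), so it is the invariant.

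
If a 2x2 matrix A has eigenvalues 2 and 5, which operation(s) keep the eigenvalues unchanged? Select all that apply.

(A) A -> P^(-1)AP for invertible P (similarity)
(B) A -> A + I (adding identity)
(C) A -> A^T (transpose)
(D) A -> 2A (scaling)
A and C

Eigenvalues are preserved by:
1. Similarity transformations: A -> P^(-1)AP (same characteristic polynomial)
2. Transpose: A^T has the same eigenvalues as A

Eigenvalues are NOT preserved by:
- Adding identity: eigenvalues become 2+1, 5+1
- Scaling: eigenvalues become 4, 10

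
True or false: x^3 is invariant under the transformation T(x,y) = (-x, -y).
False

Substitute T(x,y) = (-x, -y) into the expression and compare with the original.

Original: x^3
After applying T: (-x)^3 = -x^3

This differs from the original x^3 (difference: -2x^3), so the expression is NOT invariant.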